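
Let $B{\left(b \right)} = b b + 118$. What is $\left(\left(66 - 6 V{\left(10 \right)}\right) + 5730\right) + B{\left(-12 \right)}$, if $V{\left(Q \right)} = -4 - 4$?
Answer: $6106$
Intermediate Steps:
$V{\left(Q \right)} = -8$ ($V{\left(Q \right)} = -4 - 4 = -8$)
$B{\left(b \right)} = 118 + b^{2}$ ($B{\left(b \right)} = b^{2} + 118 = 118 + b^{2}$)
$\left(\left(66 - 6 V{\left(10 \right)}\right) + 5730\right) + B{\left(-12 \right)} = \left(\left(66 - -48\right) + 5730\right) + \left(118 + \left(-12\right)^{2}\right) = \left(\left(66 + 48\right) + 5730\right) + \left(118 + 144\right) = \left(114 + 5730\right) + 262 = 5844 + 262 = 6106$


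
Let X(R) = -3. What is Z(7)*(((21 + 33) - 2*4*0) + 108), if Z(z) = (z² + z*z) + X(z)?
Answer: 15390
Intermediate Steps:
Z(z) = -3 + 2*z² (Z(z) = (z² + z*z) - 3 = (z² + z²) - 3 = 2*z² - 3 = -3 + 2*z²)
Z(7)*(((21 + 33) - 2*4*0) + 108) = (-3 + 2*7²)*(((21 + 33) - 2*4*0) + 108) = (-3 + 2*49)*((54 - 8*0) + 108) = (-3 + 98)*((54 + 0) + 108) = 95*(54 + 108) = 95*162 = 15390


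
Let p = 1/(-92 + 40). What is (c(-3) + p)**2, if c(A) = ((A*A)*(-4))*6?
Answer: 126180289/2704 ≈ 46664.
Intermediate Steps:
p = -1/52 (p = 1/(-52) = -1/52 ≈ -0.019231)
c(A) = -24*A**2 (c(A) = (A**2*(-4))*6 = -4*A**2*6 = -24*A**2)
(c(-3) + p)**2 = (-24*(-3)**2 - 1/52)**2 = (-24*9 - 1/52)**2 = (-216 - 1/52)**2 = (-11233/52)**2 = 126180289/2704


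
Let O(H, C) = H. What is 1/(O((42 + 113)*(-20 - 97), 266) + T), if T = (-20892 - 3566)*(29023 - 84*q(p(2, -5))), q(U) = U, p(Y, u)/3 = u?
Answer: -1/740679749 ≈ -1.3501e-9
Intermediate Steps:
p(Y, u) = 3*u
T = -740661614 (T = (-20892 - 3566)*(29023 - 252*(-5)) = -24458*(29023 - 84*(-15)) = -24458*(29023 + 1260) = -24458*30283 = -740661614)
1/(O((42 + 113)*(-20 - 97), 266) + T) = 1/((42 + 113)*(-20 - 97) - 740661614) = 1/(155*(-117) - 740661614) = 1/(-18135 - 740661614) = 1/(-740679749) = -1/740679749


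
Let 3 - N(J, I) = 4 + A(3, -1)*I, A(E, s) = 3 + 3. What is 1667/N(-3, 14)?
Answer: -1667/85 ≈ -19.612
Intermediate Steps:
A(E, s) = 6
N(J, I) = -1 - 6*I (N(J, I) = 3 - (4 + 6*I) = 3 + (-4 - 6*I) = -1 - 6*I)
1667/N(-3, 14) = 1667/(-1 - 6*14) = 1667/(-1 - 84) = 1667/(-85) = -1/85*1667 = -1667/85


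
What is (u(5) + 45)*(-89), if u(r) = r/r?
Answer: -4094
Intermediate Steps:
u(r) = 1
(u(5) + 45)*(-89) = (1 + 45)*(-89) = 46*(-89) = -4094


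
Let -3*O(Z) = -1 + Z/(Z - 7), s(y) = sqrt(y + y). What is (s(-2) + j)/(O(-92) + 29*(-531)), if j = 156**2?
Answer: -903474/571687 - 297*I/2286748 ≈ -1.5804 - 0.00012988*I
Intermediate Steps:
s(y) = sqrt(2)*sqrt(y) (s(y) = sqrt(2*y) = sqrt(2)*sqrt(y))
j = 24336
O(Z) = 1/3 - Z/(3*(-7 + Z)) (O(Z) = -(-1 + Z/(Z - 7))/3 = -(-1 + Z/(-7 + Z))/3 = 1/3 - Z/(3*(-7 + Z)))
(s(-2) + j)/(O(-92) + 29*(-531)) = (sqrt(2)*sqrt(-2) + 24336)/(-7/(-21 + 3*(-92)) + 29*(-531)) = (sqrt(2)*(I*sqrt(2)) + 24336)/(-7/(-21 - 276) - 15399) = (2*I + 24336)/(-7/(-297) - 15399) = (24336 + 2*I)/(-7*(-1/297) - 15399) = (24336 + 2*I)/(7/297 - 15399) = (24336 + 2*I)/(-4573496/297) = (24336 + 2*I)*(-297/4573496) = -903474/571687 - 297*I/2286748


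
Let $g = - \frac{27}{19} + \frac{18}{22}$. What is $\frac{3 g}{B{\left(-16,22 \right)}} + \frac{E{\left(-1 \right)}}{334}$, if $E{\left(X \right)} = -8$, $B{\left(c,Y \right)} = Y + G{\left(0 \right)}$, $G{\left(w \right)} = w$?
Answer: $- \frac{40759}{383933} \approx -0.10616$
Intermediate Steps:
$g = - \frac{126}{209}$ ($g = \left(-27\right) \frac{1}{19} + 18 \cdot \frac{1}{22} = - \frac{27}{19} + \frac{9}{11} = - \frac{126}{209} \approx -0.60287$)
$B{\left(c,Y \right)} = Y$ ($B{\left(c,Y \right)} = Y + 0 = Y$)
$\frac{3 g}{B{\left(-16,22 \right)}} + \frac{E{\left(-1 \right)}}{334} = \frac{3 \left(- \frac{126}{209}\right)}{22} - \frac{8}{334} = \left(- \frac{378}{209}\right) \frac{1}{22} - \frac{4}{167} = - \frac{189}{2299} - \frac{4}{167} = - \frac{40759}{383933}$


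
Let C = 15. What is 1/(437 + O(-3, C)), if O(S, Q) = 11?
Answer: 1/448 ≈ 0.0022321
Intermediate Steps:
1/(437 + O(-3, C)) = 1/(437 + 11) = 1/448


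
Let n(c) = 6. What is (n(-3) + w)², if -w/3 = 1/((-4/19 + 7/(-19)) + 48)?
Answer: 28611801/811801 ≈ 35.245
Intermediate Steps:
w = -57/901 (w = -3/((-4/19 + 7/(-19)) + 48) = -3/((-4*1/19 + 7*(-1/19)) + 48) = -3/((-4/19 - 7/19) + 48) = -3/(-11/19 + 48) = -3/901/19 = -3*19/901 = -57/901 ≈ -0.063263)
(n(-3) + w)² = (6 - 57/901)² = (5349/901)² = 28611801/811801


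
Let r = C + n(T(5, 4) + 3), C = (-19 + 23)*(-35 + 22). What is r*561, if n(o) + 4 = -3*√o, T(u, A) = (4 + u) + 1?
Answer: -31416 - 1683*√13 ≈ -37484.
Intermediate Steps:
T(u, A) = 5 + u
C = -52 (C = 4*(-13) = -52)
n(o) = -4 - 3*√o
r = -56 - 3*√13 (r = -52 + (-4 - 3*√((5 + 5) + 3)) = -52 + (-4 - 3*√(10 + 3)) = -52 + (-4 - 3*√13) = -56 - 3*√13 ≈ -66.817)
r*561 = (-56 - 3*√13)*561 = -31416 - 1683*√13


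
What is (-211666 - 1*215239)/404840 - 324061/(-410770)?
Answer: -4416691161/16629612680 ≈ -0.26559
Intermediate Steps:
(-211666 - 1*215239)/404840 - 324061/(-410770) = (-211666 - 215239)*(1/404840) - 324061*(-1/410770) = -426905*1/404840 + 324061/410770 = -85381/80968 + 324061/410770 = -4416691161/16629612680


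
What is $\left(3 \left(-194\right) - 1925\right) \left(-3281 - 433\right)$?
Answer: $9310998$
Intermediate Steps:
$\left(3 \left(-194\right) - 1925\right) \left(-3281 - 433\right) = \left(-582 - 1925\right) \left(-3714\right) = \left(-2507\right) \left(-3714\right) = 9310998$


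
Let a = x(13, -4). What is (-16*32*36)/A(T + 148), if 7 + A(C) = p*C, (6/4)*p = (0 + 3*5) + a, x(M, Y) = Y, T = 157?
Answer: -55296/6689 ≈ -8.2667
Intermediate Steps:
a = -4
p = 22/3 (p = 2*((0 + 3*5) - 4)/3 = 2*((0 + 15) - 4)/3 = 2*(15 - 4)/3 = (⅔)*11 = 22/3 ≈ 7.3333)
A(C) = -7 + 22*C/3
(-16*32*36)/A(T + 148) = (-16*32*36)/(-7 + 22*(157 + 148)/3) = (-512*36)/(-7 + (22/3)*305) = -18432/(-7 + 6710/3) = -18432/6689/3 = -18432*3/6689 = -55296/6689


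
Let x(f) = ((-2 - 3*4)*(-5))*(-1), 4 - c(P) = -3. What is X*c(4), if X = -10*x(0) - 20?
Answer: 4760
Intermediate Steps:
c(P) = 7 (c(P) = 4 - 1*(-3) = 4 + 3 = 7)
x(f) = -70 (x(f) = ((-2 - 12)*(-5))*(-1) = -14*(-5)*(-1) = 70*(-1) = -70)
X = 680 (X = -10*(-70) - 20 = 700 - 20 = 680)
X*c(4) = 680*7 = 4760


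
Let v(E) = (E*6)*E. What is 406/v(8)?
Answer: 203/192 ≈ 1.0573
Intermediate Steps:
v(E) = 6*E² (v(E) = (6*E)*E = 6*E²)
406/v(8) = 406/((6*8²)) = 406/((6*64)) = 406/384 = 406*(1/384) = 203/192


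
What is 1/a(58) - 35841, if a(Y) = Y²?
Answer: -120569123/3364 ≈ -35841.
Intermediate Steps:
1/a(58) - 35841 = 1/(58²) - 35841 = 1/3364 - 35841 = -120569123/3364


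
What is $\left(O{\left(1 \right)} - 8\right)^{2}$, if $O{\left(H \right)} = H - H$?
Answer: $64$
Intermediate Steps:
$O{\left(H \right)} = 0$
$\left(O{\left(1 \right)} - 8\right)^{2} = \left(0 - 8\right)^{2} = \left(-8\right)^{2} = 64$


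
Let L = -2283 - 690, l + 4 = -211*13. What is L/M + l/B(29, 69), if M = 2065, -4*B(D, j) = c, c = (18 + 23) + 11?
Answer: 5633906/26845 ≈ 209.87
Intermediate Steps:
l = -2747 (l = -4 - 211*13 = -4 - 2743 = -2747)
c = 52 (c = 41 + 11 = 52)
L = -2973
B(D, j) = -13 (B(D, j) = -¼*52 = -13)
L/M + l/B(29, 69) = -2973/2065 - 2747/(-13) = -2973*1/2065 - 2747*(-1/13) = -2973/2065 + 2747/13 = 5633906/26845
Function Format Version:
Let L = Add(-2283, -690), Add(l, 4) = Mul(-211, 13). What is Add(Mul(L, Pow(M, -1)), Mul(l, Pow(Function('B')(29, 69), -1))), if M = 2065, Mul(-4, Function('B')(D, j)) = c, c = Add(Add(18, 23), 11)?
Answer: Rational(5633906, 26845) ≈ 209.87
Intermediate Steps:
l = -2747 (l = Add(-4, Mul(-211, 13)) = Add(-4, -2743) = -2747)
c = 52 (c = Add(41, 11) = 52)
L = -2973
Function('B')(D, j) = -13 (Function('B')(D, j) = Mul(Rational(-1, 4), 52) = -13)
Add(Mul(L, Pow(M, -1)), Mul(l, Pow(Function('B')(29, 69), -1))) = Add(Mul(-2973, Pow(2065, -1)), Mul(-2747, Pow(-13, -1))) = Add(Mul(-2973, Rational(1, 2065)), Mul(-2747, Rational(-1, 13))) = Add(Rational(-2973, 2065), Rational(2747, 13)) = Rational(5633906, 26845)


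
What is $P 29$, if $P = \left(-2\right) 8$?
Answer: $-464$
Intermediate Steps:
$P = -16$
$P 29 = \left(-16\right) 29 = -464$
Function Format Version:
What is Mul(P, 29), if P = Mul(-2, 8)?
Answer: -464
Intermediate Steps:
P = -16
Mul(P, 29) = Mul(-16, 29) = -464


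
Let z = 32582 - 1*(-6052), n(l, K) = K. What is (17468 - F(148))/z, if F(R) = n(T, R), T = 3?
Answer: 8660/19317 ≈ 0.44831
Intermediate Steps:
F(R) = R
z = 38634 (z = 32582 + 6052 = 38634)
(17468 - F(148))/z = (17468 - 1*148)/38634 = (17468 - 148)*(1/38634) = 17320*(1/38634) = 8660/19317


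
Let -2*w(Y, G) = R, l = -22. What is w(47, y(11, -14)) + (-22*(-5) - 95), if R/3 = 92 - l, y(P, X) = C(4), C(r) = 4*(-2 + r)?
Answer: -156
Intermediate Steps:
C(r) = -8 + 4*r
y(P, X) = 8 (y(P, X) = -8 + 4*4 = -8 + 16 = 8)
R = 342 (R = 3*(92 - 1*(-22)) = 3*(92 + 22) = 3*114 = 342)
w(Y, G) = -171 (w(Y, G) = -½*342 = -171)
w(47, y(11, -14)) + (-22*(-5) - 95) = -171 + (-22*(-5) - 95) = -171 + (110 - 95) = -171 + 15 = -156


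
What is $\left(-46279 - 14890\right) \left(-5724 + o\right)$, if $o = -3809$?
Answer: $583124077$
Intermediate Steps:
$\left(-46279 - 14890\right) \left(-5724 + o\right) = \left(-46279 - 14890\right) \left(-5724 - 3809\right) = \left(-61169\right) \left(-9533\right) = 583124077$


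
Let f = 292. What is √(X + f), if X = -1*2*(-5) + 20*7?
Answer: √442 ≈ 21.024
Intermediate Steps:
X = 150 (X = -2*(-5) + 140 = 10 + 140 = 150)
√(X + f) = √(150 + 292) = √442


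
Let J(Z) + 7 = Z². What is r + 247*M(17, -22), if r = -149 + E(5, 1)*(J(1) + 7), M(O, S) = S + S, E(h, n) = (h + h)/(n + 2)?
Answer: -33041/3 ≈ -11014.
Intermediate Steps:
E(h, n) = 2*h/(2 + n) (E(h, n) = (2*h)/(2 + n) = 2*h/(2 + n))
M(O, S) = 2*S
J(Z) = -7 + Z²
r = -437/3 (r = -149 + (2*5/(2 + 1))*((-7 + 1²) + 7) = -149 + (2*5/3)*((-7 + 1) + 7) = -149 + (2*5*(⅓))*(-6 + 7) = -149 + (10/3)*1 = -149 + 10/3 = -437/3 ≈ -145.67)
r + 247*M(17, -22) = -437/3 + 247*(2*(-22)) = -437/3 + 247*(-44) = -437/3 - 10868 = -33041/3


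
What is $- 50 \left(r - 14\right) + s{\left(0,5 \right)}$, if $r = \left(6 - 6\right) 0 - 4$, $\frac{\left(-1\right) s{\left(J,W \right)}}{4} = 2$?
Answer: $892$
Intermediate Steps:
$s{\left(J,W \right)} = -8$ ($s{\left(J,W \right)} = \left(-4\right) 2 = -8$)
$r = -4$ ($r = \left(6 - 6\right) 0 + \left(-4 + 0\right) = 0 \cdot 0 - 4 = 0 - 4 = -4$)
$- 50 \left(r - 14\right) + s{\left(0,5 \right)} = - 50 \left(-4 - 14\right) - 8 = \left(-50\right) \left(-18\right) - 8 = 900 - 8 = 892$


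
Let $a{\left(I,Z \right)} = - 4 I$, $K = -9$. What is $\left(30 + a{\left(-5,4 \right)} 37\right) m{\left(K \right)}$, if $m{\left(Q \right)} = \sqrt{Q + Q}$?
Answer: $2310 i \sqrt{2} \approx 3266.8 i$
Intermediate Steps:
$m{\left(Q \right)} = \sqrt{2} \sqrt{Q}$ ($m{\left(Q \right)} = \sqrt{2 Q} = \sqrt{2} \sqrt{Q}$)
$\left(30 + a{\left(-5,4 \right)} 37\right) m{\left(K \right)} = \left(30 + \left(-4\right) \left(-5\right) 37\right) \sqrt{2} \sqrt{-9} = \left(30 + 20 \cdot 37\right) \sqrt{2} \cdot 3 i = \left(30 + 740\right) 3 i \sqrt{2} = 770 \cdot 3 i \sqrt{2} = 2310 i \sqrt{2}$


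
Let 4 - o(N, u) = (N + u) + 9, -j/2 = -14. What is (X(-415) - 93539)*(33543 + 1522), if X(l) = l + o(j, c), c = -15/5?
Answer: -3295548960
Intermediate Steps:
j = 28 (j = -2*(-14) = 28)
c = -3 (c = -15*⅕ = -3)
o(N, u) = -5 - N - u (o(N, u) = 4 - ((N + u) + 9) = 4 - (9 + N + u) = 4 + (-9 - N - u) = -5 - N - u)
X(l) = -30 + l (X(l) = l + (-5 - 1*28 - 1*(-3)) = l + (-5 - 28 + 3) = l - 30 = -30 + l)
(X(-415) - 93539)*(33543 + 1522) = ((-30 - 415) - 93539)*(33543 + 1522) = (-445 - 93539)*35065 = -93984*35065 = -3295548960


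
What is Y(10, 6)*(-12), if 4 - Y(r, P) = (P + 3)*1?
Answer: 60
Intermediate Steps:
Y(r, P) = 1 - P (Y(r, P) = 4 - (P + 3) = 4 - (3 + P) = 4 + (-3 - P) = 1 - P)
Y(10, 6)*(-12) = (1 - 1*6)*(-12) = (1 - 6)*(-12) = -5*(-12) = 60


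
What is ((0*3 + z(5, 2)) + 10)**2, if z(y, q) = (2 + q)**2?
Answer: 676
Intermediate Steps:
((0*3 + z(5, 2)) + 10)**2 = ((0*3 + (2 + 2)**2) + 10)**2 = ((0 + 4**2) + 10)**2 = ((0 + 16) + 10)**2 = (16 + 10)**2 = 26**2 = 676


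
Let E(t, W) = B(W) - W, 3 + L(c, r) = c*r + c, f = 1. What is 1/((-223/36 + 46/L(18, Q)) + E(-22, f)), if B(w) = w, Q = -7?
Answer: -1332/8803 ≈ -0.15131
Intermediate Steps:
L(c, r) = -3 + c + c*r (L(c, r) = -3 + (c*r + c) = -3 + (c + c*r) = -3 + c + c*r)
E(t, W) = 0 (E(t, W) = W - W = 0)
1/((-223/36 + 46/L(18, Q)) + E(-22, f)) = 1/((-223/36 + 46/(-3 + 18 + 18*(-7))) + 0) = 1/((-223*1/36 + 46/(-3 + 18 - 126)) + 0) = 1/((-223/36 + 46/(-111)) + 0) = 1/((-223/36 + 46*(-1/111)) + 0) = 1/((-223/36 - 46/111) + 0) = 1/(-8803/1332 + 0) = 1/(-8803/1332) = -1332/8803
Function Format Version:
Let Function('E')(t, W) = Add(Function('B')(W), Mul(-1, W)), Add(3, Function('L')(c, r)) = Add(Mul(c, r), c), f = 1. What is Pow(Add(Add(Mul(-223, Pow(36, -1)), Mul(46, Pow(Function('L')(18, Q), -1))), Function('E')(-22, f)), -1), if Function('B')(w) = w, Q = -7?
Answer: Rational(-1332, 8803) ≈ -0.15131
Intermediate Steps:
Function('L')(c, r) = Add(-3, c, Mul(c, r)) (Function('L')(c, r) = Add(-3, Add(Mul(c, r), c)) = Add(-3, Add(c, Mul(c, r))) = Add(-3, c, Mul(c, r)))
Function('E')(t, W) = 0 (Function('E')(t, W) = Add(W, Mul(-1, W)) = 0)
Pow(Add(Add(Mul(-223, Pow(36, -1)), Mul(46, Pow(Function('L')(18, Q), -1))), Function('E')(-22, f)), -1) = Pow(Add(Add(Mul(-223, Pow(36, -1)), Mul(46, Pow(Add(-3, 18, Mul(18, -7)), -1))), 0), -1) = Pow(Add(Add(Mul(-223, Rational(1, 36)), Mul(46, Pow(Add(-3, 18, -126), -1))), 0), -1) = Pow(Add(Add(Rational(-223, 36), Mul(46, Pow(-111, -1))), 0), -1) = Pow(Add(Add(Rational(-223, 36), Mul(46, Rational(-1, 111))), 0), -1) = Pow(Add(Add(Rational(-223, 36), Rational(-46, 111)), 0), -1) = Pow(Add(Rational(-8803, 1332), 0), -1) = Pow(Rational(-8803, 1332), -1) = Rational(-1332, 8803)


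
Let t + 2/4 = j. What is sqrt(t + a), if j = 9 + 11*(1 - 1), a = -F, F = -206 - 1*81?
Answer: sqrt(1182)/2 ≈ 17.190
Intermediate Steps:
F = -287 (F = -206 - 81 = -287)
a = 287 (a = -1*(-287) = 287)
j = 9 (j = 9 + 11*0 = 9 + 0 = 9)
t = 17/2 (t = -1/2 + 9 = 17/2 ≈ 8.5000)
sqrt(t + a) = sqrt(17/2 + 287) = sqrt(591/2) = sqrt(1182)/2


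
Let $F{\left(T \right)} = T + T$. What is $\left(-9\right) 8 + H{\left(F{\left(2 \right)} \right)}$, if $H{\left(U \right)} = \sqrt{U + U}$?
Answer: $-72 + 2 \sqrt{2} \approx -69.172$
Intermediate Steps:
$F{\left(T \right)} = 2 T$
$H{\left(U \right)} = \sqrt{2} \sqrt{U}$ ($H{\left(U \right)} = \sqrt{2 U} = \sqrt{2} \sqrt{U}$)
$\left(-9\right) 8 + H{\left(F{\left(2 \right)} \right)} = \left(-9\right) 8 + \sqrt{2} \sqrt{2 \cdot 2} = -72 + \sqrt{2} \sqrt{4} = -72 + \sqrt{2} \cdot 2 = -72 + 2 \sqrt{2}$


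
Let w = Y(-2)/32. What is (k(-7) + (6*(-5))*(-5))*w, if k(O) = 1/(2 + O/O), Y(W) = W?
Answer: -451/48 ≈ -9.3958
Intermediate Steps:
k(O) = 1/3 (k(O) = 1/(2 + 1) = 1/3)
w = -1/16 (w = -2/32 = -2*1/32 = -1/16 ≈ -0.062500)
(k(-7) + (6*(-5))*(-5))*w = (1/3 + (6*(-5))*(-5))*(-1/16) = (1/3 - 30*(-5))*(-1/16) = (1/3 + 150)*(-1/16) = (451/3)*(-1/16) = -451/48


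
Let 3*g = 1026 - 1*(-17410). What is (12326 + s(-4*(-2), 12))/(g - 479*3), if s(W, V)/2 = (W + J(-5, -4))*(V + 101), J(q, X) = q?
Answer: 39012/14125 ≈ 2.7619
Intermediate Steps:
s(W, V) = 2*(-5 + W)*(101 + V) (s(W, V) = 2*((W - 5)*(V + 101)) = 2*((-5 + W)*(101 + V)) = 2*(-5 + W)*(101 + V))
g = 18436/3 (g = (1026 - 1*(-17410))/3 = (1026 + 17410)/3 = (1/3)*18436 = 18436/3 ≈ 6145.3)
(12326 + s(-4*(-2), 12))/(g - 479*3) = (12326 + (-1010 - 10*12 + 202*(-4*(-2)) + 2*12*(-4*(-2))))/(18436/3 - 479*3) = (12326 + (-1010 - 120 + 202*8 + 2*12*8))/(18436/3 - 1437) = (12326 + (-1010 - 120 + 1616 + 192))/(14125/3) = (12326 + 678)*(3/14125) = 13004*(3/14125) = 39012/14125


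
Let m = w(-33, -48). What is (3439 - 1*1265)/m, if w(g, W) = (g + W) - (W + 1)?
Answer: -1087/17 ≈ -63.941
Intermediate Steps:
w(g, W) = -1 + g (w(g, W) = (W + g) - (1 + W) = (W + g) + (-1 - W) = -1 + g)
m = -34 (m = -1 - 33 = -34)
(3439 - 1*1265)/m = (3439 - 1*1265)/(-34) = (3439 - 1265)*(-1/34) = 2174*(-1/34) = -1087/17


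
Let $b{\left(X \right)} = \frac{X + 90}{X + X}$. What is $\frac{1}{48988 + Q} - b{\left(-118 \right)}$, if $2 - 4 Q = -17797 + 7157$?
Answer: $- \frac{722961}{6094523} \approx -0.11862$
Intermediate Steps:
$b{\left(X \right)} = \frac{90 + X}{2 X}$
$Q = \frac{5321}{2}$ ($Q = \frac{1}{2} - \frac{-17797 + 7157}{4} = \frac{1}{2} - -2660 = \frac{1}{2} + 2660 = \frac{5321}{2} \approx 2660.5$)
$\frac{1}{48988 + Q} - b{\left(-118 \right)} = \frac{1}{48988 + \frac{5321}{2}} - \frac{90 - 118}{2 \left(-118\right)} = \frac{1}{\frac{103297}{2}} - \frac{1}{2} \left(- \frac{1}{118}\right) \left(-28\right) = \frac{2}{103297} - \frac{7}{59} = - \frac{722961}{6094523}$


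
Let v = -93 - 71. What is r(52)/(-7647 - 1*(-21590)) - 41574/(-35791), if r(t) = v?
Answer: 573796558/499033913 ≈ 1.1498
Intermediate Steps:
v = -164
r(t) = -164
r(52)/(-7647 - 1*(-21590)) - 41574/(-35791) = -164/(-7647 - 1*(-21590)) - 41574/(-35791) = -164/(-7647 + 21590) - 41574*(-1/35791) = -164/13943 + 41574/35791 = 573796558/499033913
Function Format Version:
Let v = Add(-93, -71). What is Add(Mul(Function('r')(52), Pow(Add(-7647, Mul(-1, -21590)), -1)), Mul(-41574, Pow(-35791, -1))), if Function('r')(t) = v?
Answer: Rational(573796558, 499033913) ≈ 1.1498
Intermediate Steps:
v = -164
Function('r')(t) = -164
Add(Mul(Function('r')(52), Pow(Add(-7647, Mul(-1, -21590)), -1)), Mul(-41574, Pow(-35791, -1))) = Add(Mul(-164, Pow(Add(-7647, Mul(-1, -21590)), -1)), Mul(-41574, Pow(-35791, -1))) = Add(Mul(-164, Pow(Add(-7647, 21590), -1)), Mul(-41574, Rational(-1, 35791))) = Add(Mul(-164, Pow(13943, -1)), Rational(41574, 35791)) = Add(Mul(-164, Rational(1, 13943)), Rational(41574, 35791)) = Add(Rational(-164, 13943), Rational(41574, 35791)) = Rational(573796558, 499033913)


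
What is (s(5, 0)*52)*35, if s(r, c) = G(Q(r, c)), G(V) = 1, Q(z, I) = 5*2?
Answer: 1820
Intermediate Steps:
Q(z, I) = 10
s(r, c) = 1
(s(5, 0)*52)*35 = (1*52)*35 = 52*35 = 1820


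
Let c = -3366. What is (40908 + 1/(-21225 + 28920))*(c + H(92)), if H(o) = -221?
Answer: -1129141187807/7695 ≈ -1.4674e+8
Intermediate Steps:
(40908 + 1/(-21225 + 28920))*(c + H(92)) = (40908 + 1/(-21225 + 28920))*(-3366 - 221) = (40908 + 1/7695)*(-3587) = (314787061/7695)*(-3587) = -1129141187807/7695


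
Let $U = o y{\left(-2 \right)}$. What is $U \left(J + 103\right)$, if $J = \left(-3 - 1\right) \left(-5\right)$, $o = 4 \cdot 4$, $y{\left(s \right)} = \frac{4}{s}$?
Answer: $-3936$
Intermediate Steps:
$o = 16$
$J = 20$ ($J = \left(-4\right) \left(-5\right) = 20$)
$U = -32$ ($U = 16 \frac{4}{-2} = 16 \cdot 4 \left(- \frac{1}{2}\right) = 16 \left(-2\right) = -32$)
$U \left(J + 103\right) = - 32 \left(20 + 103\right) = \left(-32\right) 123 = -3936$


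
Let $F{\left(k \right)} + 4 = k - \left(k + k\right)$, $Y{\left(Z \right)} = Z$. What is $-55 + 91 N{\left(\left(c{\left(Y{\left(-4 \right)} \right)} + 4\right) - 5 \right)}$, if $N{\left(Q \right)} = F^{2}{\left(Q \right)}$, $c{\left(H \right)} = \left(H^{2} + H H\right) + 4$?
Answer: $138356$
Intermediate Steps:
$F{\left(k \right)} = -4 - k$ ($F{\left(k \right)} = -4 + \left(k - \left(k + k\right)\right) = -4 + \left(k - 2 k\right) = -4 - k$)
$c{\left(H \right)} = 4 + 2 H^{2}$ ($c{\left(H \right)} = \left(H^{2} + H^{2}\right) + 4 = 2 H^{2} + 4 = 4 + 2 H^{2}$)
$N{\left(Q \right)} = \left(-4 - Q\right)^{2}$
$-55 + 91 N{\left(\left(c{\left(Y{\left(-4 \right)} \right)} + 4\right) - 5 \right)} = -55 + 91 \left(4 + \left(\left(\left(4 + 2 \left(-4\right)^{2}\right) + 4\right) - 5\right)\right)^{2} = -55 + 91 \left(4 + \left(\left(\left(4 + 2 \cdot 16\right) + 4\right) - 5\right)\right)^{2} = -55 + 91 \left(4 + \left(\left(\left(4 + 32\right) + 4\right) - 5\right)\right)^{2} = -55 + 91 \left(4 + \left(\left(36 + 4\right) - 5\right)\right)^{2} = -55 + 91 \left(4 + \left(40 - 5\right)\right)^{2} = -55 + 91 \left(4 + 35\right)^{2} = -55 + 91 \cdot 39^{2} = -55 + 91 \cdot 1521 = -55 + 138411 = 138356$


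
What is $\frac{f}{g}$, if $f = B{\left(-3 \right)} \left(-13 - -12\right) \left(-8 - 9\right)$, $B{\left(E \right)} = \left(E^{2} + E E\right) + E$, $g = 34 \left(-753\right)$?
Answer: $- \frac{5}{502} \approx -0.0099602$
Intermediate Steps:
$g = -25602$
$B{\left(E \right)} = E + 2 E^{2}$ ($B{\left(E \right)} = \left(E^{2} + E^{2}\right) + E = 2 E^{2} + E = E + 2 E^{2}$)
$f = 255$ ($f = - 3 \left(1 + 2 \left(-3\right)\right) \left(-13 - -12\right) \left(-8 - 9\right) = - 3 \left(1 - 6\right) \left(-13 + 12\right) \left(-8 - 9\right) = \left(-3\right) \left(-5\right) \left(-1\right) \left(-17\right) = 15 \left(-1\right) \left(-17\right) = \left(-15\right) \left(-17\right) = 255$)
$\frac{f}{g} = \frac{255}{-25602} = 255 \left(- \frac{1}{25602}\right) = - \frac{5}{502}$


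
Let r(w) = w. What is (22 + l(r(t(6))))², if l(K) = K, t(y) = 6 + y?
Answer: 1156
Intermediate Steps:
(22 + l(r(t(6))))² = (22 + (6 + 6))² = (22 + 12)² = 34² = 1156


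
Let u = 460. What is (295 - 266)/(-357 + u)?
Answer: 29/103 ≈ 0.28155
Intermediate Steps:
(295 - 266)/(-357 + u) = (295 - 266)/(-357 + 460) = 29/103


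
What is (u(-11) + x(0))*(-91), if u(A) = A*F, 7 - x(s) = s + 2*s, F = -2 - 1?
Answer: -3640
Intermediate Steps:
F = -3
x(s) = 7 - 3*s (x(s) = 7 - (s + 2*s) = 7 - 3*s)
u(A) = -3*A (u(A) = A*(-3) = -3*A)
(u(-11) + x(0))*(-91) = (-3*(-11) + (7 - 3*0))*(-91) = (33 + (7 + 0))*(-91) = (33 + 7)*(-91) = 40*(-91) = -3640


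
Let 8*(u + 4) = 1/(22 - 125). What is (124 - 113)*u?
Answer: -36267/824 ≈ -44.013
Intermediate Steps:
u = -3297/824 (u = -4 + 1/(8*(22 - 125)) = -4 + (⅛)/(-103) = -4 + (⅛)*(-1/103) = -4 - 1/824 = -3297/824 ≈ -4.0012)
(124 - 113)*u = (124 - 113)*(-3297/824) = 11*(-3297/824) = -36267/824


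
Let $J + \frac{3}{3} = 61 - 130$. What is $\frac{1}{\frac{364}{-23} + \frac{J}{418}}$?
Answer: $- \frac{4807}{76881} \approx -0.062525$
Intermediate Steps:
$J = -70$ ($J = -1 + \left(61 - 130\right) = -1 - 69 = -70$)
$\frac{1}{\frac{364}{-23} + \frac{J}{418}} = \frac{1}{\frac{364}{-23} - \frac{70}{418}} = \frac{1}{364 \left(- \frac{1}{23}\right) - \frac{35}{209}} = \frac{1}{- \frac{364}{23} - \frac{35}{209}} = \frac{1}{- \frac{76881}{4807}} = - \frac{4807}{76881}$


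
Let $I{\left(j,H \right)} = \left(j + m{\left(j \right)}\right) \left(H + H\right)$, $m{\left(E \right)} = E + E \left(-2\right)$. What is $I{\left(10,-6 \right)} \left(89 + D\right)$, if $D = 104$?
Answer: $0$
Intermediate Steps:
$m{\left(E \right)} = - E$ ($m{\left(E \right)} = E - 2 E = - E$)
$I{\left(j,H \right)} = 0$ ($I{\left(j,H \right)} = \left(j - j\right) \left(H + H\right) = 0 \cdot 2 H = 0$)
$I{\left(10,-6 \right)} \left(89 + D\right) = 0 \left(89 + 104\right) = 0 \cdot 193 = 0$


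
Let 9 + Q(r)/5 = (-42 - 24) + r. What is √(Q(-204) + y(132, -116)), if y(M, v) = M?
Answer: I*√1263 ≈ 35.539*I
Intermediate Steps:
Q(r) = -375 + 5*r (Q(r) = -45 + 5*((-42 - 24) + r) = -45 + 5*(-66 + r) = -45 + (-330 + 5*r) = -375 + 5*r)
√(Q(-204) + y(132, -116)) = √((-375 + 5*(-204)) + 132) = √((-375 - 1020) + 132) = √(-1395 + 132) = √(-1263) = I*√1263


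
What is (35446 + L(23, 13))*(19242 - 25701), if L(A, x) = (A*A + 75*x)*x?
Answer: -355232082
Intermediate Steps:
L(A, x) = x*(A² + 75*x) (L(A, x) = (A² + 75*x)*x = x*(A² + 75*x))
(35446 + L(23, 13))*(19242 - 25701) = (35446 + 13*(23² + 75*13))*(19242 - 25701) = (35446 + 13*(529 + 975))*(-6459) = (35446 + 13*1504)*(-6459) = (35446 + 19552)*(-6459) = 54998*(-6459) = -355232082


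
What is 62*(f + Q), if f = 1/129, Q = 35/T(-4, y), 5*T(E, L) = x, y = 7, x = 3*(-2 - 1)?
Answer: -466364/387 ≈ -1205.1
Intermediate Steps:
x = -9 (x = 3*(-3) = -9)
T(E, L) = -9/5 (T(E, L) = (⅕)*(-9) = -9/5)
Q = -175/9 (Q = 35/(-9/5) = 35*(-5/9) = -175/9 ≈ -19.444)
f = 1/129 ≈ 0.0077519
62*(f + Q) = 62*(1/129 - 175/9) = 62*(-7522/387) = -466364/387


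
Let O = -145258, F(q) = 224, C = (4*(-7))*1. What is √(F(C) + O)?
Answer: I*√145034 ≈ 380.83*I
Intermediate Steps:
C = -28 (C = -28*1 = -28)
√(F(C) + O) = √(224 - 145258) = √(-145034) = I*√145034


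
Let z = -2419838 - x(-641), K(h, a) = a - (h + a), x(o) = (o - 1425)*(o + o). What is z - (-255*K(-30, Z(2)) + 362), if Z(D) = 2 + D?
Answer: -5061162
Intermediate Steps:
x(o) = 2*o*(-1425 + o) (x(o) = (-1425 + o)*(2*o) = 2*o*(-1425 + o))
K(h, a) = -h (K(h, a) = a - (a + h) = a + (-a - h) = -h)
z = -5068450 (z = -2419838 - 2*(-641)*(-1425 - 641) = -2419838 - 2*(-641)*(-2066) = -2419838 - 1*2648612 = -2419838 - 2648612 = -5068450)
z - (-255*K(-30, Z(2)) + 362) = -5068450 - (-(-255)*(-30) + 362) = -5068450 - (-255*30 + 362) = -5068450 - (-7650 + 362) = -5068450 - 1*(-7288) = -5068450 + 7288 = -5061162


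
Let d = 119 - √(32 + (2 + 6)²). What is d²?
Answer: 14257 - 952*√6 ≈ 11925.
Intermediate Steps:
d = 119 - 4*√6 (d = 119 - √(32 + 8²) = 119 - √(32 + 64) = 119 - √96 = 119 - 4*√6 ≈ 109.20)
d² = (119 - 4*√6)²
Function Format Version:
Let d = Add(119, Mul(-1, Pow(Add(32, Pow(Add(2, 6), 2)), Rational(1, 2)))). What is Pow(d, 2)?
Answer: Add(14257, Mul(-952, Pow(6, Rational(1, 2)))) ≈ 11925.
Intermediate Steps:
d = Add(119, Mul(-4, Pow(6, Rational(1, 2)))) (d = Add(119, Mul(-1, Pow(Add(32, Pow(8, 2)), Rational(1, 2)))) = Add(119, Mul(-1, Pow(Add(32, 64), Rational(1, 2)))) = Add(119, Mul(-1, Pow(96, Rational(1, 2)))) = Add(119, Mul(-1, Mul(4, Pow(6, Rational(1, 2))))) = Add(119, Mul(-4, Pow(6, Rational(1, 2)))) ≈ 109.20)
Pow(d, 2) = Pow(Add(119, Mul(-4, Pow(6, Rational(1, 2)))), 2)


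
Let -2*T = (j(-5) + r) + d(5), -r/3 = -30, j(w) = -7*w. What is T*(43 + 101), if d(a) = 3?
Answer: -9216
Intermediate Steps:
r = 90 (r = -3*(-30) = 90)
T = -64 (T = -((-7*(-5) + 90) + 3)/2 = -((35 + 90) + 3)/2 = -(125 + 3)/2 = -½*128 = -64)
T*(43 + 101) = -64*(43 + 101) = -64*144 = -9216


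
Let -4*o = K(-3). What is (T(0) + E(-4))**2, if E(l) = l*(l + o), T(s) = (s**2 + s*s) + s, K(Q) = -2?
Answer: 196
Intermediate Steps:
o = 1/2 (o = -1/4*(-2) = 1/2 ≈ 0.50000)
T(s) = s + 2*s**2 (T(s) = (s**2 + s**2) + s = 2*s**2 + s = s + 2*s**2)
E(l) = l*(1/2 + l) (E(l) = l*(l + 1/2) = l*(1/2 + l))
(T(0) + E(-4))**2 = (0*(1 + 2*0) - 4*(1/2 - 4))**2 = (0*(1 + 0) - 4*(-7/2))**2 = (0*1 + 14)**2 = (0 + 14)**2 = 14**2 = 196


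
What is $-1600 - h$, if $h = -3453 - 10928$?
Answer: $12781$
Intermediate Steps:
$h = -14381$ ($h = -3453 - 10928 = -14381$)
$-1600 - h = -1600 - -14381 = -1600 + 14381 = 12781$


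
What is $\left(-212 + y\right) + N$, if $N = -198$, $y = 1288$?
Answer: $878$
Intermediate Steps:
$\left(-212 + y\right) + N = \left(-212 + 1288\right) - 198 = 1076 - 198 = 878$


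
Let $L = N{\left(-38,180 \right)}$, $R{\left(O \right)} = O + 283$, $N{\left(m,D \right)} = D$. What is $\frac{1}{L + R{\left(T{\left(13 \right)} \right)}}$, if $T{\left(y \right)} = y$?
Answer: $\frac{1}{476} \approx 0.0021008$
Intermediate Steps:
$R{\left(O \right)} = 283 + O$
$L = 180$
$\frac{1}{L + R{\left(T{\left(13 \right)} \right)}} = \frac{1}{180 + \left(283 + 13\right)} = \frac{1}{180 + 296} = \frac{1}{476}$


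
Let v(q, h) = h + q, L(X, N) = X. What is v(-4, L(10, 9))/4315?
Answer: 6/4315 ≈ 0.0013905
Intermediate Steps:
v(-4, L(10, 9))/4315 = (10 - 4)/4315 = 6*(1/4315) = 6/4315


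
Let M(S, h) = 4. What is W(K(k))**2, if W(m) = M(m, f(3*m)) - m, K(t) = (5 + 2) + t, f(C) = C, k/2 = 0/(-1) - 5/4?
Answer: 1/4 ≈ 0.25000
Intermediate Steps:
k = -5/2 (k = 2*(0/(-1) - 5/4) = 2*(0*(-1) - 5*1/4) = 2*(0 - 5/4) = 2*(-5/4) = -5/2 ≈ -2.5000)
K(t) = 7 + t
W(m) = 4 - m
W(K(k))**2 = (4 - (7 - 5/2))**2 = (4 - 1*9/2)**2 = (4 - 9/2)**2 = (-1/2)**2 = 1/4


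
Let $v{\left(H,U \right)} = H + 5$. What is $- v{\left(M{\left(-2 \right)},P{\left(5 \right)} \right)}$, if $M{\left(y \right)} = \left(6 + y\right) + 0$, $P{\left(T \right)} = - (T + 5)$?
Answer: $-9$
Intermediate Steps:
$P{\left(T \right)} = -5 - T$ ($P{\left(T \right)} = - (5 + T) = -5 - T$)
$M{\left(y \right)} = 6 + y$
$v{\left(H,U \right)} = 5 + H$
$- v{\left(M{\left(-2 \right)},P{\left(5 \right)} \right)} = - (5 + \left(6 - 2\right)) = - (5 + 4) = \left(-1\right) 9 = -9$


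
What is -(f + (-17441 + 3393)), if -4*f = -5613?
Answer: 50579/4 ≈ 12645.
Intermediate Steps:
f = 5613/4 (f = -¼*(-5613) = 5613/4 ≈ 1403.3)
-(f + (-17441 + 3393)) = -(5613/4 + (-17441 + 3393)) = -(5613/4 - 14048) = -1*(-50579/4) = 50579/4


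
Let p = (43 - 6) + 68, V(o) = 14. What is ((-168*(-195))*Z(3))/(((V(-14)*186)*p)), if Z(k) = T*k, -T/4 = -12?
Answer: 3744/217 ≈ 17.253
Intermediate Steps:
T = 48 (T = -4*(-12) = 48)
Z(k) = 48*k
p = 105 (p = 37 + 68 = 105)
((-168*(-195))*Z(3))/(((V(-14)*186)*p)) = ((-168*(-195))*(48*3))/(((14*186)*105)) = (32760*144)/((2604*105)) = 4717440/273420 = 4717440*(1/273420) = 3744/217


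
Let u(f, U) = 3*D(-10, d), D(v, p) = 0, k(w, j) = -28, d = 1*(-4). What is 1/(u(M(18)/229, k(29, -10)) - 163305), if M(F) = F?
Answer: -1/163305 ≈ -6.1235e-6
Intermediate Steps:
d = -4
u(f, U) = 0 (u(f, U) = 3*0 = 0)
1/(u(M(18)/229, k(29, -10)) - 163305) = 1/(0 - 163305) = 1/(-163305) = -1/163305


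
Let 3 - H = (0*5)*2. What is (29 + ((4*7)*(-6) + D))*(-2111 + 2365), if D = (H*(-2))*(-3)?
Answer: -30734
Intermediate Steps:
H = 3 (H = 3 - 0*5*2 = 3 - 0*2 = 3 - 1*0 = 3 + 0 = 3)
D = 18 (D = (3*(-2))*(-3) = -6*(-3) = 18)
(29 + ((4*7)*(-6) + D))*(-2111 + 2365) = (29 + ((4*7)*(-6) + 18))*(-2111 + 2365) = (29 + (28*(-6) + 18))*254 = (29 + (-168 + 18))*254 = (29 - 150)*254 = -121*254 = -30734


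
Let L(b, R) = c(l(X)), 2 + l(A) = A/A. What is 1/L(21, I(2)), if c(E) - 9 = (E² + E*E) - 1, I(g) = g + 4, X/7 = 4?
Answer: ⅒ ≈ 0.10000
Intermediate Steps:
X = 28 (X = 7*4 = 28)
I(g) = 4 + g
l(A) = -1 (l(A) = -2 + A/A = -2 + 1 = -1)
c(E) = 8 + 2*E² (c(E) = 9 + ((E² + E*E) - 1) = 9 + ((E² + E²) - 1) = 9 + (2*E² - 1) = 9 + (-1 + 2*E²) = 8 + 2*E²)
L(b, R) = 10 (L(b, R) = 8 + 2*(-1)² = 8 + 2*1 = 8 + 2 = 10)
1/L(21, I(2)) = 1/10 = ⅒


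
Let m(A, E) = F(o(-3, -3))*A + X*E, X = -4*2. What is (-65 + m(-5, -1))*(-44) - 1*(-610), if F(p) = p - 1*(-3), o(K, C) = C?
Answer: 3118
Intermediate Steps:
F(p) = 3 + p (F(p) = p + 3 = 3 + p)
X = -8
m(A, E) = -8*E (m(A, E) = (3 - 3)*A - 8*E = 0*A - 8*E = 0 - 8*E = -8*E)
(-65 + m(-5, -1))*(-44) - 1*(-610) = (-65 - 8*(-1))*(-44) - 1*(-610) = (-65 + 8)*(-44) + 610 = -57*(-44) + 610 = 2508 + 610 = 3118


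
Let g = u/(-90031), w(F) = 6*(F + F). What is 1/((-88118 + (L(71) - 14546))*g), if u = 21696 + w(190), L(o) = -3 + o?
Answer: 90031/2459841696 ≈ 3.6600e-5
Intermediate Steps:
w(F) = 12*F (w(F) = 6*(2*F) = 12*F)
u = 23976 (u = 21696 + 12*190 = 21696 + 2280 = 23976)
g = -23976/90031 (g = 23976/(-90031) = 23976*(-1/90031) = -23976/90031 ≈ -0.26631)
1/((-88118 + (L(71) - 14546))*g) = 1/((-88118 + ((-3 + 71) - 14546))*(-23976/90031)) = -90031/23976/(-88118 + (68 - 14546)) = -90031/23976/(-88118 - 14478) = -90031/23976/(-102596) = -1/102596*(-90031/23976) = 90031/2459841696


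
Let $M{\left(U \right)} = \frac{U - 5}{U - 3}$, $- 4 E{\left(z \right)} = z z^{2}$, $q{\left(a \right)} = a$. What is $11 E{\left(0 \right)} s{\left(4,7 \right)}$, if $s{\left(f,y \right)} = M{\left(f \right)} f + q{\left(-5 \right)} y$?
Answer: $0$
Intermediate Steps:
$E{\left(z \right)} = - \frac{z^{3}}{4}$ ($E{\left(z \right)} = - \frac{z z^{2}}{4} = - \frac{z^{3}}{4}$)
$M{\left(U \right)} = \frac{-5 + U}{-3 + U}$
$s{\left(f,y \right)} = - 5 y + \frac{f \left(-5 + f\right)}{-3 + f}$ ($s{\left(f,y \right)} = \frac{-5 + f}{-3 + f} f - 5 y = \frac{f \left(-5 + f\right)}{-3 + f} - 5 y = - 5 y + \frac{f \left(-5 + f\right)}{-3 + f}$)
$11 E{\left(0 \right)} s{\left(4,7 \right)} = 11 \left(- \frac{0^{3}}{4}\right) \frac{4 \left(-5 + 4\right) - 35 \left(-3 + 4\right)}{-3 + 4} = 11 \left(\left(- \frac{1}{4}\right) 0\right) \frac{4 \left(-1\right) - 35 \cdot 1}{1} = 11 \cdot 0 \cdot 1 \left(-4 - 35\right) = 0 \cdot 1 \left(-39\right) = 0 \left(-39\right) = 0$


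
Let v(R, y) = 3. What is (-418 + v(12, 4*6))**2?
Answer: 172225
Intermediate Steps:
(-418 + v(12, 4*6))**2 = (-418 + 3)**2 = (-415)**2 = 172225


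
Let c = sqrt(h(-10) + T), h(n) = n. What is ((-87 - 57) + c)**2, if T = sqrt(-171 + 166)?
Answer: (144 - sqrt(-10 + I*sqrt(5)))**2 ≈ 20625.0 - 914.11*I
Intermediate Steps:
T = I*sqrt(5) (T = sqrt(-5) = I*sqrt(5) ≈ 2.2361*I)
c = sqrt(-10 + I*sqrt(5)) ≈ 0.35139 + 3.1817*I
((-87 - 57) + c)**2 = ((-87 - 57) + sqrt(-10 + I*sqrt(5)))**2 = (-144 + sqrt(-10 + I*sqrt(5)))**2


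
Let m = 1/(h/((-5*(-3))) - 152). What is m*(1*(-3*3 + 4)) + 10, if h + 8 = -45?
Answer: 23405/2333 ≈ 10.032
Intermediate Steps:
h = -53 (h = -8 - 45 = -53)
m = -15/2333 (m = 1/(-53/((-5*(-3))) - 152) = 1/(-53/15 - 152) = 1/(-2333/15) = -15/2333 ≈ -0.0064295)
m*(1*(-3*3 + 4)) + 10 = -15*(-3*3 + 4)/2333 + 10 = -15*(-9 + 4)/2333 + 10 = -15*(-5)/2333 + 10 = -15/2333*(-5) + 10 = 75/2333 + 10 = 23405/2333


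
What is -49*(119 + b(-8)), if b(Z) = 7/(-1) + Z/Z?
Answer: -5537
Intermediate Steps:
b(Z) = -6 (b(Z) = 7*(-1) + 1 = -7 + 1 = -6)
-49*(119 + b(-8)) = -49*(119 - 6) = -49*113 = -5537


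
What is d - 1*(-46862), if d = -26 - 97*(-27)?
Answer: 49455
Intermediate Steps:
d = 2593 (d = -26 + 2619 = 2593)
d - 1*(-46862) = 2593 - 1*(-46862) = 2593 + 46862 = 49455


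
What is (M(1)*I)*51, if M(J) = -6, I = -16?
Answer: 4896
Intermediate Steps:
(M(1)*I)*51 = -6*(-16)*51 = 96*51 = 4896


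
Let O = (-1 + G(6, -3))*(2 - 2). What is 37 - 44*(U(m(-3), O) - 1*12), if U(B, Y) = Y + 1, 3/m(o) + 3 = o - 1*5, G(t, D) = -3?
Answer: 521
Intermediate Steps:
m(o) = 3/(-8 + o) (m(o) = 3/(-3 + (o - 1*5)) = 3/(-3 + (o - 5)) = 3/(-3 + (-5 + o)) = 3/(-8 + o))
O = 0 (O = (-1 - 3)*(2 - 2) = -4*0 = 0)
U(B, Y) = 1 + Y
37 - 44*(U(m(-3), O) - 1*12) = 37 - 44*((1 + 0) - 1*12) = 37 - 44*(1 - 12) = 37 - 44*(-11) = 37 + 484 = 521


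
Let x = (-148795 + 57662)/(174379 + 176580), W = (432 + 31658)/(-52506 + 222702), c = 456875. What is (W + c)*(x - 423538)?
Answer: -993497765609912625/5134246 ≈ -1.9350e+11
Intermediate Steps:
W = 16045/85098 (W = 32090/170196 = 32090*(1/170196) = 16045/85098 ≈ 0.18855)
x = -47/181 (x = -91133/350959 = -91133*1/350959 = -47/181 ≈ -0.25967)
(W + c)*(x - 423538) = (16045/85098 + 456875)*(-47/181 - 423538) = (38879164795/85098)*(-76660425/181) = -993497765609912625/5134246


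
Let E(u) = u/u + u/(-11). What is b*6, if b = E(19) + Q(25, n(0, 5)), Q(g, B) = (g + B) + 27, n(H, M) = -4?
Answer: 3120/11 ≈ 283.64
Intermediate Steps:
E(u) = 1 - u/11 (E(u) = 1 + u*(-1/11) = 1 - u/11)
Q(g, B) = 27 + B + g (Q(g, B) = (B + g) + 27 = 27 + B + g)
b = 520/11 (b = (1 - 1/11*19) + (27 - 4 + 25) = (1 - 19/11) + 48 = -8/11 + 48 = 520/11 ≈ 47.273)
b*6 = (520/11)*6 = 3120/11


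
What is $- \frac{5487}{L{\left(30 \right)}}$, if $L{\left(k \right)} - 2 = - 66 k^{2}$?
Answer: $\frac{5487}{59398} \approx 0.092377$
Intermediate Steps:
$L{\left(k \right)} = 2 - 66 k^{2}$
$- \frac{5487}{L{\left(30 \right)}} = - \frac{5487}{2 - 66 \cdot 30^{2}} = - \frac{5487}{2 - 59400} = - \frac{5487}{-59398} = \left(-5487\right) \left(- \frac{1}{59398}\right) = \frac{5487}{59398}$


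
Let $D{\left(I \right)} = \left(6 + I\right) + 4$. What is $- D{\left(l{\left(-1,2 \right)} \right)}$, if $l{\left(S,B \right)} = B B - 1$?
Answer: $-13$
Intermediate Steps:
$l{\left(S,B \right)} = -1 + B^{2}$ ($l{\left(S,B \right)} = B^{2} - 1 = -1 + B^{2}$)
$D{\left(I \right)} = 10 + I$
$- D{\left(l{\left(-1,2 \right)} \right)} = - (10 - \left(1 - 2^{2}\right)) = - (10 + \left(-1 + 4\right)) = - (10 + 3) = \left(-1\right) 13 = -13$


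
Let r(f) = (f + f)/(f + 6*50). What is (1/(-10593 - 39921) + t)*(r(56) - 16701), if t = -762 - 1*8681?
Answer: 708999700994783/4495746 ≈ 1.5770e+8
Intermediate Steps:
t = -9443 (t = -762 - 8681 = -9443)
r(f) = 2*f/(300 + f) (r(f) = (2*f)/(f + 300) = (2*f)/(300 + f) = 2*f/(300 + f))
(1/(-10593 - 39921) + t)*(r(56) - 16701) = (1/(-10593 - 39921) - 9443)*(2*56/(300 + 56) - 16701) = (1/(-50514) - 9443)*(2*56/356 - 16701) = (-1/50514 - 9443)*(2*56*(1/356) - 16701) = -477003703*(28/89 - 16701)/50514 = -477003703/50514*(-1486361/89) = 708999700994783/4495746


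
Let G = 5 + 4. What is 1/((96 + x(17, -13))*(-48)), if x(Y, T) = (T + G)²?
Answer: -1/5376 ≈ -0.00018601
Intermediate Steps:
G = 9
x(Y, T) = (9 + T)² (x(Y, T) = (T + 9)² = (9 + T)²)
1/((96 + x(17, -13))*(-48)) = 1/((96 + (9 - 13)²)*(-48)) = 1/((96 + (-4)²)*(-48)) = 1/((96 + 16)*(-48)) = 1/(112*(-48)) = 1/(-5376) = -1/5376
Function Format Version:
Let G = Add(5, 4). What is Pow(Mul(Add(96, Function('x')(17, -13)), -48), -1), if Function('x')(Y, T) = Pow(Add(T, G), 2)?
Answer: Rational(-1, 5376) ≈ -0.00018601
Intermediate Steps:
G = 9
Function('x')(Y, T) = Pow(Add(9, T), 2) (Function('x')(Y, T) = Pow(Add(T, 9), 2) = Pow(Add(9, T), 2))
Pow(Mul(Add(96, Function('x')(17, -13)), -48), -1) = Pow(Mul(Add(96, Pow(Add(9, -13), 2)), -48), -1) = Pow(Mul(Add(96, Pow(-4, 2)), -48), -1) = Pow(Mul(Add(96, 16), -48), -1) = Pow(Mul(112, -48), -1) = Pow(-5376, -1) = Rational(-1, 5376)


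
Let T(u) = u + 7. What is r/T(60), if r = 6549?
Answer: 6549/67 ≈ 97.746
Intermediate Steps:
T(u) = 7 + u
r/T(60) = 6549/(7 + 60) = 6549/67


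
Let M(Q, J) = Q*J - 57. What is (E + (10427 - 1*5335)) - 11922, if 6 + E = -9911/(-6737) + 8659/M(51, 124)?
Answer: -288500797324/42220779 ≈ -6833.1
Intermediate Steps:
M(Q, J) = -57 + J*Q (M(Q, J) = J*Q - 57 = -57 + J*Q)
E = -132876754/42220779 (E = -6 + (-9911/(-6737) + 8659/(-57 + 124*51)) = -6 + (-9911*(-1/6737) + 8659/(-57 + 6324)) = -6 + (9911/6737 + 8659/6267) = -6 + 120447920/42220779 = -132876754/42220779 ≈ -3.1472)
(E + (10427 - 1*5335)) - 11922 = (-132876754/42220779 + (10427 - 1*5335)) - 11922 = (-132876754/42220779 + (10427 - 5335)) - 11922 = (-132876754/42220779 + 5092) - 11922 = 214855329914/42220779 - 11922 = -288500797324/42220779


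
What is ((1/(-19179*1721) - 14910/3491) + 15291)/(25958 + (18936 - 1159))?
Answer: 1761453753385798/5039480965249215 ≈ 0.34953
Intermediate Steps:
((1/(-19179*1721) - 14910/3491) + 15291)/(25958 + (18936 - 1159)) = ((-1/19179*1/1721 - 14910*1/3491) + 15291)/(25958 + 17777) = ((-1/33007059 - 14910/3491) + 15291)/43735 = (-492135253181/115227642969 + 15291)*(1/43735) = (1761453753385798/115227642969)*(1/43735) = 1761453753385798/5039480965249215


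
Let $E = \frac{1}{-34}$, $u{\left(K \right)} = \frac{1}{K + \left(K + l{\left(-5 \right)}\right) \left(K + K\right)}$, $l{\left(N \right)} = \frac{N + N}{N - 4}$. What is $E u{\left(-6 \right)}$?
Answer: $- \frac{3}{5372} \approx -0.00055845$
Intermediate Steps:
$l{\left(N \right)} = \frac{2 N}{-4 + N}$
$u{\left(K \right)} = \frac{1}{K + 2 K \left(\frac{10}{9} + K\right)}$ ($u{\left(K \right)} = \frac{1}{K + \left(K + 2 \left(-5\right) \frac{1}{-4 - 5}\right) \left(K + K\right)} = \frac{1}{K + \left(K + 2 \left(-5\right) \frac{1}{-9}\right) 2 K} = \frac{1}{K + \left(K + 2 \left(-5\right) \left(- \frac{1}{9}\right)\right) 2 K} = \frac{1}{K + \left(K + \frac{10}{9}\right) 2 K} = \frac{1}{K + \left(\frac{10}{9} + K\right) 2 K} = \frac{1}{K + 2 K \left(\frac{10}{9} + K\right)}$)
$E = - \frac{1}{34} \approx -0.029412$
$E u{\left(-6 \right)} = - \frac{9 \frac{1}{-6} \frac{1}{29 + 18 \left(-6\right)}}{34} = - \frac{9 \left(- \frac{1}{6}\right) \frac{1}{29 - 108}}{34} = - \frac{9 \left(- \frac{1}{6}\right) \frac{1}{-79}}{34} = - \frac{9 \left(- \frac{1}{6}\right) \left(- \frac{1}{79}\right)}{34} = \left(- \frac{1}{34}\right) \frac{3}{158} = - \frac{3}{5372}$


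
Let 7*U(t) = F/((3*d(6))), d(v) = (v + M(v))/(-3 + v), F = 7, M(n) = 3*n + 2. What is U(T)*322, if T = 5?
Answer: 161/13 ≈ 12.385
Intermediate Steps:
M(n) = 2 + 3*n
d(v) = (2 + 4*v)/(-3 + v) (d(v) = (v + (2 + 3*v))/(-3 + v) = (2 + 4*v)/(-3 + v))
U(t) = 1/26 (U(t) = (7/((3*(2*(1 + 2*6)/(-3 + 6)))))/7 = (7/((3*(2*(1 + 12)/3))))/7 = (7/((3*(2*(⅓)*13))))/7 = (7/((3*(26/3))))/7 = (7/26)/7 = (7*(1/26))/7 = (⅐)*(7/26) = 1/26)
U(T)*322 = (1/26)*322 = 161/13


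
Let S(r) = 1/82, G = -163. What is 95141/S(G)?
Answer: 7801562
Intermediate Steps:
S(r) = 1/82
95141/S(G) = 95141/(1/82) = 95141*82 = 7801562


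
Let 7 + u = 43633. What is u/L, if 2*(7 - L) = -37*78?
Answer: 21813/725 ≈ 30.087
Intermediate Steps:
u = 43626 (u = -7 + 43633 = 43626)
L = 1450 (L = 7 - (-37)*78/2 = 7 - 1/2*(-2886) = 7 + 1443 = 1450)
u/L = 43626/1450 = 43626*(1/1450) = 21813/725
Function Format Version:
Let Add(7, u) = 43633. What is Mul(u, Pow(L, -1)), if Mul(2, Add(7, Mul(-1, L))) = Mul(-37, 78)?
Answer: Rational(21813, 725) ≈ 30.087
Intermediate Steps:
u = 43626 (u = Add(-7, 43633) = 43626)
L = 1450 (L = Add(7, Mul(Rational(-1, 2), Mul(-37, 78))) = Add(7, Mul(Rational(-1, 2), -2886)) = Add(7, 1443) = 1450)
Mul(u, Pow(L, -1)) = Mul(43626, Pow(1450, -1)) = Mul(43626, Rational(1, 1450)) = Rational(21813, 725)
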